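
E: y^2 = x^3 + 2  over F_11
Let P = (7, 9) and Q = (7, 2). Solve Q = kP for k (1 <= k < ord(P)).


Enumerate multiples of P until we hit Q = (7, 2):
  1P = (7, 9)
  2P = (9, 4)
  3P = (4, 0)
  4P = (9, 7)
  5P = (7, 2)
Match found at i = 5.

k = 5


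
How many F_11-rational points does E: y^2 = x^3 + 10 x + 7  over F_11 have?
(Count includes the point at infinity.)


For each x in F_11, count y with y^2 = x^3 + 10 x + 7 mod 11:
  x = 3: RHS = 9, y in [3, 8]  -> 2 point(s)
  x = 4: RHS = 1, y in [1, 10]  -> 2 point(s)
  x = 8: RHS = 5, y in [4, 7]  -> 2 point(s)
  x = 9: RHS = 1, y in [1, 10]  -> 2 point(s)
Affine points: 8. Add the point at infinity: total = 9.

#E(F_11) = 9


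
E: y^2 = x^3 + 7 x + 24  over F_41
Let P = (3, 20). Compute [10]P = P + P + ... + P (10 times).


k = 10 = 1010_2 (binary, LSB first: 0101)
Double-and-add from P = (3, 20):
  bit 0 = 0: acc unchanged = O
  bit 1 = 1: acc = O + (2, 28) = (2, 28)
  bit 2 = 0: acc unchanged = (2, 28)
  bit 3 = 1: acc = (2, 28) + (13, 4) = (25, 11)

10P = (25, 11)


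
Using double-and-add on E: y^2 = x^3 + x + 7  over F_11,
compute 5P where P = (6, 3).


k = 5 = 101_2 (binary, LSB first: 101)
Double-and-add from P = (6, 3):
  bit 0 = 1: acc = O + (6, 3) = (6, 3)
  bit 1 = 0: acc unchanged = (6, 3)
  bit 2 = 1: acc = (6, 3) + (10, 4) = (4, 3)

5P = (4, 3)


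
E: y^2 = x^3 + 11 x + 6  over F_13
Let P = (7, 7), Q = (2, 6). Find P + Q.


P != Q, so use the chord formula.
s = (y2 - y1) / (x2 - x1) = (12) / (8) mod 13 = 8
x3 = s^2 - x1 - x2 mod 13 = 8^2 - 7 - 2 = 3
y3 = s (x1 - x3) - y1 mod 13 = 8 * (7 - 3) - 7 = 12

P + Q = (3, 12)


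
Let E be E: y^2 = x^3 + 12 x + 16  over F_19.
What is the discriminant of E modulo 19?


4 a^3 + 27 b^2 = 4*12^3 + 27*16^2 = 6912 + 6912 = 13824
Delta = -16 * (13824) = -221184
Delta mod 19 = 14

Delta = 14 (mod 19)


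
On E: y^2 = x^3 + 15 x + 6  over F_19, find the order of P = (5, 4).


Compute successive multiples of P until we hit O:
  1P = (5, 4)
  2P = (18, 16)
  3P = (0, 5)
  4P = (11, 1)
  5P = (8, 7)
  6P = (7, 13)
  7P = (13, 17)
  8P = (17, 5)
  ... (continuing to 23P)
  23P = O

ord(P) = 23


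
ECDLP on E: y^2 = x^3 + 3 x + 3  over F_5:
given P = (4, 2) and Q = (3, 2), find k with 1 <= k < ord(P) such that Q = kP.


Enumerate multiples of P until we hit Q = (3, 2):
  1P = (4, 2)
  2P = (3, 2)
Match found at i = 2.

k = 2


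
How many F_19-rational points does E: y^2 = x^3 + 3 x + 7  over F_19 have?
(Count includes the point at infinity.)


For each x in F_19, count y with y^2 = x^3 + 3 x + 7 mod 19:
  x = 0: RHS = 7, y in [8, 11]  -> 2 point(s)
  x = 1: RHS = 11, y in [7, 12]  -> 2 point(s)
  x = 3: RHS = 5, y in [9, 10]  -> 2 point(s)
  x = 4: RHS = 7, y in [8, 11]  -> 2 point(s)
  x = 8: RHS = 11, y in [7, 12]  -> 2 point(s)
  x = 10: RHS = 11, y in [7, 12]  -> 2 point(s)
  x = 12: RHS = 4, y in [2, 17]  -> 2 point(s)
  x = 13: RHS = 1, y in [1, 18]  -> 2 point(s)
  x = 14: RHS = 0, y in [0]  -> 1 point(s)
  x = 15: RHS = 7, y in [8, 11]  -> 2 point(s)
  x = 16: RHS = 9, y in [3, 16]  -> 2 point(s)
Affine points: 21. Add the point at infinity: total = 22.

#E(F_19) = 22


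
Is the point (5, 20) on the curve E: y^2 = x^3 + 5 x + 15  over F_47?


Check whether y^2 = x^3 + 5 x + 15 (mod 47) for (x, y) = (5, 20).
LHS: y^2 = 20^2 mod 47 = 24
RHS: x^3 + 5 x + 15 = 5^3 + 5*5 + 15 mod 47 = 24
LHS = RHS

Yes, on the curve


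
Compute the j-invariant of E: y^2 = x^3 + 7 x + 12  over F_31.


Delta = -16(4 a^3 + 27 b^2) mod 31 = 5
-1728 * (4 a)^3 = -1728 * (4*7)^3 mod 31 = 1
j = 1 * 5^(-1) mod 31 = 25

j = 25 (mod 31)


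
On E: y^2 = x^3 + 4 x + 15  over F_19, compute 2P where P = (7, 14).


Doubling: s = (3 x1^2 + a) / (2 y1)
s = (3*7^2 + 4) / (2*14) mod 19 = 2
x3 = s^2 - 2 x1 mod 19 = 2^2 - 2*7 = 9
y3 = s (x1 - x3) - y1 mod 19 = 2 * (7 - 9) - 14 = 1

2P = (9, 1)


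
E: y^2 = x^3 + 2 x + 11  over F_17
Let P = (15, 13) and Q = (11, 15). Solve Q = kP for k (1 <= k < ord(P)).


Enumerate multiples of P until we hit Q = (11, 15):
  1P = (15, 13)
  2P = (6, 1)
  3P = (11, 15)
Match found at i = 3.

k = 3


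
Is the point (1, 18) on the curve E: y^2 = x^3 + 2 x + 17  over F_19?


Check whether y^2 = x^3 + 2 x + 17 (mod 19) for (x, y) = (1, 18).
LHS: y^2 = 18^2 mod 19 = 1
RHS: x^3 + 2 x + 17 = 1^3 + 2*1 + 17 mod 19 = 1
LHS = RHS

Yes, on the curve


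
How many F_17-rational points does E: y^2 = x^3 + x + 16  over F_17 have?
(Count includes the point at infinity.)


For each x in F_17, count y with y^2 = x^3 + 1 x + 16 mod 17:
  x = 0: RHS = 16, y in [4, 13]  -> 2 point(s)
  x = 1: RHS = 1, y in [1, 16]  -> 2 point(s)
  x = 2: RHS = 9, y in [3, 14]  -> 2 point(s)
  x = 4: RHS = 16, y in [4, 13]  -> 2 point(s)
  x = 6: RHS = 0, y in [0]  -> 1 point(s)
  x = 7: RHS = 9, y in [3, 14]  -> 2 point(s)
  x = 8: RHS = 9, y in [3, 14]  -> 2 point(s)
  x = 11: RHS = 15, y in [7, 10]  -> 2 point(s)
  x = 13: RHS = 16, y in [4, 13]  -> 2 point(s)
Affine points: 17. Add the point at infinity: total = 18.

#E(F_17) = 18


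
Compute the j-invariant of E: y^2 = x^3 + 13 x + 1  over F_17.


Delta = -16(4 a^3 + 27 b^2) mod 17 = 9
-1728 * (4 a)^3 = -1728 * (4*13)^3 mod 17 = 6
j = 6 * 9^(-1) mod 17 = 12

j = 12 (mod 17)


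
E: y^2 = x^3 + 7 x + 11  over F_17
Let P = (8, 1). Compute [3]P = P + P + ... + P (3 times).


k = 3 = 11_2 (binary, LSB first: 11)
Double-and-add from P = (8, 1):
  bit 0 = 1: acc = O + (8, 1) = (8, 1)
  bit 1 = 1: acc = (8, 1) + (3, 12) = (2, 13)

3P = (2, 13)


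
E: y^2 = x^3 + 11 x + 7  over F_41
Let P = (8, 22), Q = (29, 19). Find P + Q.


P != Q, so use the chord formula.
s = (y2 - y1) / (x2 - x1) = (38) / (21) mod 41 = 35
x3 = s^2 - x1 - x2 mod 41 = 35^2 - 8 - 29 = 40
y3 = s (x1 - x3) - y1 mod 41 = 35 * (8 - 40) - 22 = 6

P + Q = (40, 6)


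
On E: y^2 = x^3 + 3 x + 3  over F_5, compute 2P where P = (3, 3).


Doubling: s = (3 x1^2 + a) / (2 y1)
s = (3*3^2 + 3) / (2*3) mod 5 = 0
x3 = s^2 - 2 x1 mod 5 = 0^2 - 2*3 = 4
y3 = s (x1 - x3) - y1 mod 5 = 0 * (3 - 4) - 3 = 2

2P = (4, 2)


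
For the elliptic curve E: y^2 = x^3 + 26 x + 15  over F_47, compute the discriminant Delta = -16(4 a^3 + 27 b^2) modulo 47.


4 a^3 + 27 b^2 = 4*26^3 + 27*15^2 = 70304 + 6075 = 76379
Delta = -16 * (76379) = -1222064
Delta mod 47 = 30

Delta = 30 (mod 47)


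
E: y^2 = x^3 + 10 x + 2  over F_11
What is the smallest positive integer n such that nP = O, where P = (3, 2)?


Compute successive multiples of P until we hit O:
  1P = (3, 2)
  2P = (6, 6)
  3P = (5, 10)
  4P = (8, 0)
  5P = (5, 1)
  6P = (6, 5)
  7P = (3, 9)
  8P = O

ord(P) = 8


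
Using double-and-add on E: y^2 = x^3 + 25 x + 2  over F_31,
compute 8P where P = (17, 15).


k = 8 = 1000_2 (binary, LSB first: 0001)
Double-and-add from P = (17, 15):
  bit 0 = 0: acc unchanged = O
  bit 1 = 0: acc unchanged = O
  bit 2 = 0: acc unchanged = O
  bit 3 = 1: acc = O + (30, 21) = (30, 21)

8P = (30, 21)


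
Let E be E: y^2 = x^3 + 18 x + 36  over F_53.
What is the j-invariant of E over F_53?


Delta = -16(4 a^3 + 27 b^2) mod 53 = 51
-1728 * (4 a)^3 = -1728 * (4*18)^3 mod 53 = 38
j = 38 * 51^(-1) mod 53 = 34

j = 34 (mod 53)


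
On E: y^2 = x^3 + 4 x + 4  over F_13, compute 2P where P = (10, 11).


Doubling: s = (3 x1^2 + a) / (2 y1)
s = (3*10^2 + 4) / (2*11) mod 13 = 2
x3 = s^2 - 2 x1 mod 13 = 2^2 - 2*10 = 10
y3 = s (x1 - x3) - y1 mod 13 = 2 * (10 - 10) - 11 = 2

2P = (10, 2)


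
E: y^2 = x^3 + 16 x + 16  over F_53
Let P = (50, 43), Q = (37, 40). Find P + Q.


P != Q, so use the chord formula.
s = (y2 - y1) / (x2 - x1) = (50) / (40) mod 53 = 41
x3 = s^2 - x1 - x2 mod 53 = 41^2 - 50 - 37 = 4
y3 = s (x1 - x3) - y1 mod 53 = 41 * (50 - 4) - 43 = 41

P + Q = (4, 41)


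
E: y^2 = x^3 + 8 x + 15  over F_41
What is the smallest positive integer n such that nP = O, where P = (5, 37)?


Compute successive multiples of P until we hit O:
  1P = (5, 37)
  2P = (15, 36)
  3P = (37, 40)
  4P = (31, 40)
  5P = (28, 25)
  6P = (13, 26)
  7P = (14, 1)
  8P = (38, 13)
  ... (continuing to 49P)
  49P = O

ord(P) = 49


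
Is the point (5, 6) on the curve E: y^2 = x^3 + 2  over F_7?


Check whether y^2 = x^3 + 0 x + 2 (mod 7) for (x, y) = (5, 6).
LHS: y^2 = 6^2 mod 7 = 1
RHS: x^3 + 0 x + 2 = 5^3 + 0*5 + 2 mod 7 = 1
LHS = RHS

Yes, on the curve


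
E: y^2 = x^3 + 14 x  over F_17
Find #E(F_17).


For each x in F_17, count y with y^2 = x^3 + 14 x + 0 mod 17:
  x = 0: RHS = 0, y in [0]  -> 1 point(s)
  x = 1: RHS = 15, y in [7, 10]  -> 2 point(s)
  x = 2: RHS = 2, y in [6, 11]  -> 2 point(s)
  x = 3: RHS = 1, y in [1, 16]  -> 2 point(s)
  x = 4: RHS = 1, y in [1, 16]  -> 2 point(s)
  x = 5: RHS = 8, y in [5, 12]  -> 2 point(s)
  x = 7: RHS = 16, y in [4, 13]  -> 2 point(s)
  x = 10: RHS = 1, y in [1, 16]  -> 2 point(s)
  x = 12: RHS = 9, y in [3, 14]  -> 2 point(s)
  x = 13: RHS = 16, y in [4, 13]  -> 2 point(s)
  x = 14: RHS = 16, y in [4, 13]  -> 2 point(s)
  x = 15: RHS = 15, y in [7, 10]  -> 2 point(s)
  x = 16: RHS = 2, y in [6, 11]  -> 2 point(s)
Affine points: 25. Add the point at infinity: total = 26.

#E(F_17) = 26


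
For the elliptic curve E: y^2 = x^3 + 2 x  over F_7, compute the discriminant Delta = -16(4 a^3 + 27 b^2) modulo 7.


4 a^3 + 27 b^2 = 4*2^3 + 27*0^2 = 32 + 0 = 32
Delta = -16 * (32) = -512
Delta mod 7 = 6

Delta = 6 (mod 7)


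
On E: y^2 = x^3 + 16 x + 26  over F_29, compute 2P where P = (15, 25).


Doubling: s = (3 x1^2 + a) / (2 y1)
s = (3*15^2 + 16) / (2*25) mod 29 = 26
x3 = s^2 - 2 x1 mod 29 = 26^2 - 2*15 = 8
y3 = s (x1 - x3) - y1 mod 29 = 26 * (15 - 8) - 25 = 12

2P = (8, 12)


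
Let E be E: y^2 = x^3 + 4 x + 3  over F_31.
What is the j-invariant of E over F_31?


Delta = -16(4 a^3 + 27 b^2) mod 31 = 14
-1728 * (4 a)^3 = -1728 * (4*4)^3 mod 31 = 1
j = 1 * 14^(-1) mod 31 = 20

j = 20 (mod 31)


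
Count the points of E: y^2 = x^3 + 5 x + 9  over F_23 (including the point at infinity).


For each x in F_23, count y with y^2 = x^3 + 5 x + 9 mod 23:
  x = 0: RHS = 9, y in [3, 20]  -> 2 point(s)
  x = 2: RHS = 4, y in [2, 21]  -> 2 point(s)
  x = 4: RHS = 1, y in [1, 22]  -> 2 point(s)
  x = 6: RHS = 2, y in [5, 18]  -> 2 point(s)
  x = 8: RHS = 9, y in [3, 20]  -> 2 point(s)
  x = 9: RHS = 1, y in [1, 22]  -> 2 point(s)
  x = 10: RHS = 1, y in [1, 22]  -> 2 point(s)
  x = 12: RHS = 3, y in [7, 16]  -> 2 point(s)
  x = 15: RHS = 9, y in [3, 20]  -> 2 point(s)
  x = 17: RHS = 16, y in [4, 19]  -> 2 point(s)
  x = 20: RHS = 13, y in [6, 17]  -> 2 point(s)
  x = 22: RHS = 3, y in [7, 16]  -> 2 point(s)
Affine points: 24. Add the point at infinity: total = 25.

#E(F_23) = 25


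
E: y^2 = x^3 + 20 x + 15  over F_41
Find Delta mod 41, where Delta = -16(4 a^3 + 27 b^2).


4 a^3 + 27 b^2 = 4*20^3 + 27*15^2 = 32000 + 6075 = 38075
Delta = -16 * (38075) = -609200
Delta mod 41 = 19

Delta = 19 (mod 41)


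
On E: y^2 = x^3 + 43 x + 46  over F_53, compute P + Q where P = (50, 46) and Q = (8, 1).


P != Q, so use the chord formula.
s = (y2 - y1) / (x2 - x1) = (8) / (11) mod 53 = 20
x3 = s^2 - x1 - x2 mod 53 = 20^2 - 50 - 8 = 24
y3 = s (x1 - x3) - y1 mod 53 = 20 * (50 - 24) - 46 = 50

P + Q = (24, 50)


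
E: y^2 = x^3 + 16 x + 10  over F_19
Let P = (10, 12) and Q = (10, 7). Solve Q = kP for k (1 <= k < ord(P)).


Enumerate multiples of P until we hit Q = (10, 7):
  1P = (10, 12)
  2P = (4, 10)
  3P = (3, 3)
  4P = (3, 16)
  5P = (4, 9)
  6P = (10, 7)
Match found at i = 6.

k = 6


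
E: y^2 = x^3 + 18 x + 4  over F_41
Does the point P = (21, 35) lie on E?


Check whether y^2 = x^3 + 18 x + 4 (mod 41) for (x, y) = (21, 35).
LHS: y^2 = 35^2 mod 41 = 36
RHS: x^3 + 18 x + 4 = 21^3 + 18*21 + 4 mod 41 = 8
LHS != RHS

No, not on the curve


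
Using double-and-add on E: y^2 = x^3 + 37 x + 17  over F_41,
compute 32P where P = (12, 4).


k = 32 = 100000_2 (binary, LSB first: 000001)
Double-and-add from P = (12, 4):
  bit 0 = 0: acc unchanged = O
  bit 1 = 0: acc unchanged = O
  bit 2 = 0: acc unchanged = O
  bit 3 = 0: acc unchanged = O
  bit 4 = 0: acc unchanged = O
  bit 5 = 1: acc = O + (21, 16) = (21, 16)

32P = (21, 16)


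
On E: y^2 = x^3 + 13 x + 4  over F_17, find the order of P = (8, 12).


Compute successive multiples of P until we hit O:
  1P = (8, 12)
  2P = (9, 0)
  3P = (8, 5)
  4P = O

ord(P) = 4


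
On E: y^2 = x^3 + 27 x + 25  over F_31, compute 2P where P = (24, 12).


k = 2 = 10_2 (binary, LSB first: 01)
Double-and-add from P = (24, 12):
  bit 0 = 0: acc unchanged = O
  bit 1 = 1: acc = O + (22, 18) = (22, 18)

2P = (22, 18)


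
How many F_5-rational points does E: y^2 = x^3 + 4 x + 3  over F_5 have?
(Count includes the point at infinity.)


For each x in F_5, count y with y^2 = x^3 + 4 x + 3 mod 5:
  x = 2: RHS = 4, y in [2, 3]  -> 2 point(s)
Affine points: 2. Add the point at infinity: total = 3.

#E(F_5) = 3


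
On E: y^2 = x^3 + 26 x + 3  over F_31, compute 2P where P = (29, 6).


Doubling: s = (3 x1^2 + a) / (2 y1)
s = (3*29^2 + 26) / (2*6) mod 31 = 29
x3 = s^2 - 2 x1 mod 31 = 29^2 - 2*29 = 8
y3 = s (x1 - x3) - y1 mod 31 = 29 * (29 - 8) - 6 = 14

2P = (8, 14)


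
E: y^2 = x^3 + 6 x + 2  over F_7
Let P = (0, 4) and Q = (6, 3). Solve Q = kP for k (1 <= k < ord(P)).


Enumerate multiples of P until we hit Q = (6, 3):
  1P = (0, 4)
  2P = (1, 4)
  3P = (6, 3)
Match found at i = 3.

k = 3


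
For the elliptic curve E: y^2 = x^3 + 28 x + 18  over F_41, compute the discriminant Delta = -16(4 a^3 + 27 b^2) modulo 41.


4 a^3 + 27 b^2 = 4*28^3 + 27*18^2 = 87808 + 8748 = 96556
Delta = -16 * (96556) = -1544896
Delta mod 41 = 25

Delta = 25 (mod 41)


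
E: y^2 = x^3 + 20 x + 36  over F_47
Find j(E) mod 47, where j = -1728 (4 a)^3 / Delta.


Delta = -16(4 a^3 + 27 b^2) mod 47 = 10
-1728 * (4 a)^3 = -1728 * (4*20)^3 mod 47 = 37
j = 37 * 10^(-1) mod 47 = 46

j = 46 (mod 47)


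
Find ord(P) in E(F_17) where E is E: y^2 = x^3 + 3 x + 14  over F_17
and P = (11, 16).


Compute successive multiples of P until we hit O:
  1P = (11, 16)
  2P = (11, 1)
  3P = O

ord(P) = 3


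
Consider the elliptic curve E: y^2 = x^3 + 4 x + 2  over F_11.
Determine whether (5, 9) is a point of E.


Check whether y^2 = x^3 + 4 x + 2 (mod 11) for (x, y) = (5, 9).
LHS: y^2 = 9^2 mod 11 = 4
RHS: x^3 + 4 x + 2 = 5^3 + 4*5 + 2 mod 11 = 4
LHS = RHS

Yes, on the curve


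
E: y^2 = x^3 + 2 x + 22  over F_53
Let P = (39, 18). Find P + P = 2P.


Doubling: s = (3 x1^2 + a) / (2 y1)
s = (3*39^2 + 2) / (2*18) mod 53 = 37
x3 = s^2 - 2 x1 mod 53 = 37^2 - 2*39 = 19
y3 = s (x1 - x3) - y1 mod 53 = 37 * (39 - 19) - 18 = 33

2P = (19, 33)


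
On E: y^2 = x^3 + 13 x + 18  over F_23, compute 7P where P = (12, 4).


k = 7 = 111_2 (binary, LSB first: 111)
Double-and-add from P = (12, 4):
  bit 0 = 1: acc = O + (12, 4) = (12, 4)
  bit 1 = 1: acc = (12, 4) + (0, 8) = (6, 17)
  bit 2 = 1: acc = (6, 17) + (18, 9) = (2, 11)

7P = (2, 11)


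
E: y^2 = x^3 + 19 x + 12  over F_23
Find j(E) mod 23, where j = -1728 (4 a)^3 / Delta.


Delta = -16(4 a^3 + 27 b^2) mod 23 = 9
-1728 * (4 a)^3 = -1728 * (4*19)^3 mod 23 = 6
j = 6 * 9^(-1) mod 23 = 16

j = 16 (mod 23)


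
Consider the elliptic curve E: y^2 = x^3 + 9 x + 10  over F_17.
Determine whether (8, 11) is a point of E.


Check whether y^2 = x^3 + 9 x + 10 (mod 17) for (x, y) = (8, 11).
LHS: y^2 = 11^2 mod 17 = 2
RHS: x^3 + 9 x + 10 = 8^3 + 9*8 + 10 mod 17 = 16
LHS != RHS

No, not on the curve


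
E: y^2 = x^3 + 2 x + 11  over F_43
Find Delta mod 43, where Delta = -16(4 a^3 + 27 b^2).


4 a^3 + 27 b^2 = 4*2^3 + 27*11^2 = 32 + 3267 = 3299
Delta = -16 * (3299) = -52784
Delta mod 43 = 20

Delta = 20 (mod 43)


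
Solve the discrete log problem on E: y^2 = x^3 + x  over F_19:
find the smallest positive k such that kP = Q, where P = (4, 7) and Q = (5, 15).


Enumerate multiples of P until we hit Q = (5, 15):
  1P = (4, 7)
  2P = (9, 4)
  3P = (17, 16)
  4P = (5, 4)
  5P = (0, 0)
  6P = (5, 15)
Match found at i = 6.

k = 6


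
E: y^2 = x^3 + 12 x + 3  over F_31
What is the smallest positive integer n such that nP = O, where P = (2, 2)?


Compute successive multiples of P until we hit O:
  1P = (2, 2)
  2P = (1, 4)
  3P = (1, 27)
  4P = (2, 29)
  5P = O

ord(P) = 5


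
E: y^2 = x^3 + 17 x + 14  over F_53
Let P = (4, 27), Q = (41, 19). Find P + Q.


P != Q, so use the chord formula.
s = (y2 - y1) / (x2 - x1) = (45) / (37) mod 53 = 27
x3 = s^2 - x1 - x2 mod 53 = 27^2 - 4 - 41 = 48
y3 = s (x1 - x3) - y1 mod 53 = 27 * (4 - 48) - 27 = 4

P + Q = (48, 4)


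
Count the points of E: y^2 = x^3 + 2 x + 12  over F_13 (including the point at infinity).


For each x in F_13, count y with y^2 = x^3 + 2 x + 12 mod 13:
  x = 0: RHS = 12, y in [5, 8]  -> 2 point(s)
  x = 5: RHS = 4, y in [2, 11]  -> 2 point(s)
  x = 11: RHS = 0, y in [0]  -> 1 point(s)
  x = 12: RHS = 9, y in [3, 10]  -> 2 point(s)
Affine points: 7. Add the point at infinity: total = 8.

#E(F_13) = 8


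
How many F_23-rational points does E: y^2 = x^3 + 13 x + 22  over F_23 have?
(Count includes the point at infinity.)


For each x in F_23, count y with y^2 = x^3 + 13 x + 22 mod 23:
  x = 1: RHS = 13, y in [6, 17]  -> 2 point(s)
  x = 4: RHS = 0, y in [0]  -> 1 point(s)
  x = 10: RHS = 2, y in [5, 18]  -> 2 point(s)
  x = 11: RHS = 1, y in [1, 22]  -> 2 point(s)
  x = 14: RHS = 4, y in [2, 21]  -> 2 point(s)
  x = 15: RHS = 4, y in [2, 21]  -> 2 point(s)
  x = 16: RHS = 2, y in [5, 18]  -> 2 point(s)
  x = 17: RHS = 4, y in [2, 21]  -> 2 point(s)
  x = 18: RHS = 16, y in [4, 19]  -> 2 point(s)
  x = 20: RHS = 2, y in [5, 18]  -> 2 point(s)
  x = 22: RHS = 8, y in [10, 13]  -> 2 point(s)
Affine points: 21. Add the point at infinity: total = 22.

#E(F_23) = 22


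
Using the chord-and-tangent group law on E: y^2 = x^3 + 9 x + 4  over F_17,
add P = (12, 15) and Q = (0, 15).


P != Q, so use the chord formula.
s = (y2 - y1) / (x2 - x1) = (0) / (5) mod 17 = 0
x3 = s^2 - x1 - x2 mod 17 = 0^2 - 12 - 0 = 5
y3 = s (x1 - x3) - y1 mod 17 = 0 * (12 - 5) - 15 = 2

P + Q = (5, 2)


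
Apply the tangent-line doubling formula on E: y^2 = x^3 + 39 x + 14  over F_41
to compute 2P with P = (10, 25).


Doubling: s = (3 x1^2 + a) / (2 y1)
s = (3*10^2 + 39) / (2*25) mod 41 = 24
x3 = s^2 - 2 x1 mod 41 = 24^2 - 2*10 = 23
y3 = s (x1 - x3) - y1 mod 41 = 24 * (10 - 23) - 25 = 32

2P = (23, 32)


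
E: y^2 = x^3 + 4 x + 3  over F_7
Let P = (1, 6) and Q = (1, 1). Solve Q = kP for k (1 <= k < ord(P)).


Enumerate multiples of P until we hit Q = (1, 1):
  1P = (1, 6)
  2P = (5, 1)
  3P = (3, 0)
  4P = (5, 6)
  5P = (1, 1)
Match found at i = 5.

k = 5


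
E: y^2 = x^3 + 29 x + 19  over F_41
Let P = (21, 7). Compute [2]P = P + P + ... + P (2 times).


k = 2 = 10_2 (binary, LSB first: 01)
Double-and-add from P = (21, 7):
  bit 0 = 0: acc unchanged = O
  bit 1 = 1: acc = O + (8, 36) = (8, 36)

2P = (8, 36)


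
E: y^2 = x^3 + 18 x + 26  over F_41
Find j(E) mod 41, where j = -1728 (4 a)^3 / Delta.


Delta = -16(4 a^3 + 27 b^2) mod 41 = 27
-1728 * (4 a)^3 = -1728 * (4*18)^3 mod 41 = 14
j = 14 * 27^(-1) mod 41 = 40

j = 40 (mod 41)


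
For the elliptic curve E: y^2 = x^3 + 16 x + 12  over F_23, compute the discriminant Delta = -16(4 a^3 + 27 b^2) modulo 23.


4 a^3 + 27 b^2 = 4*16^3 + 27*12^2 = 16384 + 3888 = 20272
Delta = -16 * (20272) = -324352
Delta mod 23 = 17

Delta = 17 (mod 23)


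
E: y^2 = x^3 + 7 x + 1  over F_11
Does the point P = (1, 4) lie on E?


Check whether y^2 = x^3 + 7 x + 1 (mod 11) for (x, y) = (1, 4).
LHS: y^2 = 4^2 mod 11 = 5
RHS: x^3 + 7 x + 1 = 1^3 + 7*1 + 1 mod 11 = 9
LHS != RHS

No, not on the curve


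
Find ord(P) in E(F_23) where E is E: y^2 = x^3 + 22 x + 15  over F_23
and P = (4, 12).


Compute successive multiples of P until we hit O:
  1P = (4, 12)
  2P = (16, 22)
  3P = (12, 12)
  4P = (7, 11)
  5P = (7, 12)
  6P = (12, 11)
  7P = (16, 1)
  8P = (4, 11)
  ... (continuing to 9P)
  9P = O

ord(P) = 9


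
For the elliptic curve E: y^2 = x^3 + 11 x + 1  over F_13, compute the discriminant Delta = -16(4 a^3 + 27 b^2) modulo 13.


4 a^3 + 27 b^2 = 4*11^3 + 27*1^2 = 5324 + 27 = 5351
Delta = -16 * (5351) = -85616
Delta mod 13 = 2

Delta = 2 (mod 13)


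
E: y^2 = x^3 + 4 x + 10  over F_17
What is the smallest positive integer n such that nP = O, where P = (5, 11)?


Compute successive multiples of P until we hit O:
  1P = (5, 11)
  2P = (3, 7)
  3P = (13, 7)
  4P = (12, 1)
  5P = (1, 10)
  6P = (10, 9)
  7P = (11, 5)
  8P = (2, 3)
  ... (continuing to 17P)
  17P = O

ord(P) = 17


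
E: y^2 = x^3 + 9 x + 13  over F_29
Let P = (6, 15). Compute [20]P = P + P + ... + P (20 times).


k = 20 = 10100_2 (binary, LSB first: 00101)
Double-and-add from P = (6, 15):
  bit 0 = 0: acc unchanged = O
  bit 1 = 0: acc unchanged = O
  bit 2 = 1: acc = O + (0, 19) = (0, 19)
  bit 3 = 0: acc unchanged = (0, 19)
  bit 4 = 1: acc = (0, 19) + (21, 26) = (21, 3)

20P = (21, 3)


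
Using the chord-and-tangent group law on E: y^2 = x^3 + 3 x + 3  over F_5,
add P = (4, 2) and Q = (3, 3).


P != Q, so use the chord formula.
s = (y2 - y1) / (x2 - x1) = (1) / (4) mod 5 = 4
x3 = s^2 - x1 - x2 mod 5 = 4^2 - 4 - 3 = 4
y3 = s (x1 - x3) - y1 mod 5 = 4 * (4 - 4) - 2 = 3

P + Q = (4, 3)


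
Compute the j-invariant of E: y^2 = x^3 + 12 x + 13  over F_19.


Delta = -16(4 a^3 + 27 b^2) mod 19 = 16
-1728 * (4 a)^3 = -1728 * (4*12)^3 mod 19 = 12
j = 12 * 16^(-1) mod 19 = 15

j = 15 (mod 19)


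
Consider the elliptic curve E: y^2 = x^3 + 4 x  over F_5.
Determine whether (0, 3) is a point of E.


Check whether y^2 = x^3 + 4 x + 0 (mod 5) for (x, y) = (0, 3).
LHS: y^2 = 3^2 mod 5 = 4
RHS: x^3 + 4 x + 0 = 0^3 + 4*0 + 0 mod 5 = 0
LHS != RHS

No, not on the curve


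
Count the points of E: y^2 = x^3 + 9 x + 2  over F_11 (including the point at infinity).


For each x in F_11, count y with y^2 = x^3 + 9 x + 2 mod 11:
  x = 1: RHS = 1, y in [1, 10]  -> 2 point(s)
  x = 3: RHS = 1, y in [1, 10]  -> 2 point(s)
  x = 4: RHS = 3, y in [5, 6]  -> 2 point(s)
  x = 7: RHS = 1, y in [1, 10]  -> 2 point(s)
  x = 8: RHS = 3, y in [5, 6]  -> 2 point(s)
  x = 9: RHS = 9, y in [3, 8]  -> 2 point(s)
  x = 10: RHS = 3, y in [5, 6]  -> 2 point(s)
Affine points: 14. Add the point at infinity: total = 15.

#E(F_11) = 15


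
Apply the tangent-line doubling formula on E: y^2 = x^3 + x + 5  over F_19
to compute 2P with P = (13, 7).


Doubling: s = (3 x1^2 + a) / (2 y1)
s = (3*13^2 + 1) / (2*7) mod 19 = 1
x3 = s^2 - 2 x1 mod 19 = 1^2 - 2*13 = 13
y3 = s (x1 - x3) - y1 mod 19 = 1 * (13 - 13) - 7 = 12

2P = (13, 12)


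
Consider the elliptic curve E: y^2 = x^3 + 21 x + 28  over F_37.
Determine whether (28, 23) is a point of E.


Check whether y^2 = x^3 + 21 x + 28 (mod 37) for (x, y) = (28, 23).
LHS: y^2 = 23^2 mod 37 = 11
RHS: x^3 + 21 x + 28 = 28^3 + 21*28 + 28 mod 37 = 35
LHS != RHS

No, not on the curve


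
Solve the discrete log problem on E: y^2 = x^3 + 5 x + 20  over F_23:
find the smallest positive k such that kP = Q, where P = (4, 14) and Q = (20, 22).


Enumerate multiples of P until we hit Q = (20, 22):
  1P = (4, 14)
  2P = (5, 3)
  3P = (20, 1)
  4P = (17, 21)
  5P = (11, 7)
  6P = (9, 14)
  7P = (10, 9)
  8P = (18, 13)
  9P = (3, 4)
  10P = (1, 16)
  11P = (21, 5)
  12P = (6, 6)
  13P = (6, 17)
  14P = (21, 18)
  15P = (1, 7)
  16P = (3, 19)
  17P = (18, 10)
  18P = (10, 14)
  19P = (9, 9)
  20P = (11, 16)
  21P = (17, 2)
  22P = (20, 22)
Match found at i = 22.

k = 22


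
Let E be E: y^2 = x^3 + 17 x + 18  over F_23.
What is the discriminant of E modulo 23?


4 a^3 + 27 b^2 = 4*17^3 + 27*18^2 = 19652 + 8748 = 28400
Delta = -16 * (28400) = -454400
Delta mod 23 = 11

Delta = 11 (mod 23)


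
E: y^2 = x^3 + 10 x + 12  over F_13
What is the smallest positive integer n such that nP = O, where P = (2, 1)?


Compute successive multiples of P until we hit O:
  1P = (2, 1)
  2P = (0, 8)
  3P = (7, 10)
  4P = (1, 6)
  5P = (9, 8)
  6P = (3, 11)
  7P = (4, 5)
  8P = (11, 7)
  ... (continuing to 19P)
  19P = O

ord(P) = 19


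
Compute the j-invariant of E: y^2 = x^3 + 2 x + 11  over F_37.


Delta = -16(4 a^3 + 27 b^2) mod 37 = 15
-1728 * (4 a)^3 = -1728 * (4*2)^3 mod 37 = 8
j = 8 * 15^(-1) mod 37 = 3

j = 3 (mod 37)


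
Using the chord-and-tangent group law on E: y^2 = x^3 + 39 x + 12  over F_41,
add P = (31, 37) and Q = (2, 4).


P != Q, so use the chord formula.
s = (y2 - y1) / (x2 - x1) = (8) / (12) mod 41 = 28
x3 = s^2 - x1 - x2 mod 41 = 28^2 - 31 - 2 = 13
y3 = s (x1 - x3) - y1 mod 41 = 28 * (31 - 13) - 37 = 16

P + Q = (13, 16)


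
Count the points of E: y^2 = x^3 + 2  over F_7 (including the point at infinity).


For each x in F_7, count y with y^2 = x^3 + 0 x + 2 mod 7:
  x = 0: RHS = 2, y in [3, 4]  -> 2 point(s)
  x = 3: RHS = 1, y in [1, 6]  -> 2 point(s)
  x = 5: RHS = 1, y in [1, 6]  -> 2 point(s)
  x = 6: RHS = 1, y in [1, 6]  -> 2 point(s)
Affine points: 8. Add the point at infinity: total = 9.

#E(F_7) = 9


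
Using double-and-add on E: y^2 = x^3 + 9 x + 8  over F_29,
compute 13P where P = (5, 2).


k = 13 = 1101_2 (binary, LSB first: 1011)
Double-and-add from P = (5, 2):
  bit 0 = 1: acc = O + (5, 2) = (5, 2)
  bit 1 = 0: acc unchanged = (5, 2)
  bit 2 = 1: acc = (5, 2) + (21, 27) = (23, 17)
  bit 3 = 1: acc = (23, 17) + (9, 8) = (2, 11)

13P = (2, 11)


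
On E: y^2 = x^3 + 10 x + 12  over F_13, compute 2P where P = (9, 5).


Doubling: s = (3 x1^2 + a) / (2 y1)
s = (3*9^2 + 10) / (2*5) mod 13 = 11
x3 = s^2 - 2 x1 mod 13 = 11^2 - 2*9 = 12
y3 = s (x1 - x3) - y1 mod 13 = 11 * (9 - 12) - 5 = 1

2P = (12, 1)


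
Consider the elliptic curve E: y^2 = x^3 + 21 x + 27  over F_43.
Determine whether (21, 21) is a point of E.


Check whether y^2 = x^3 + 21 x + 27 (mod 43) for (x, y) = (21, 21).
LHS: y^2 = 21^2 mod 43 = 11
RHS: x^3 + 21 x + 27 = 21^3 + 21*21 + 27 mod 43 = 11
LHS = RHS

Yes, on the curve


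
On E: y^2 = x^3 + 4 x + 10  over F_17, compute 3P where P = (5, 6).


k = 3 = 11_2 (binary, LSB first: 11)
Double-and-add from P = (5, 6):
  bit 0 = 1: acc = O + (5, 6) = (5, 6)
  bit 1 = 1: acc = (5, 6) + (3, 10) = (13, 10)

3P = (13, 10)


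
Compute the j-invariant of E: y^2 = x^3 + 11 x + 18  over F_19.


Delta = -16(4 a^3 + 27 b^2) mod 19 = 17
-1728 * (4 a)^3 = -1728 * (4*11)^3 mod 19 = 7
j = 7 * 17^(-1) mod 19 = 6

j = 6 (mod 19)


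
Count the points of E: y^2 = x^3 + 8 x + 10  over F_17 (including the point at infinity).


For each x in F_17, count y with y^2 = x^3 + 8 x + 10 mod 17:
  x = 1: RHS = 2, y in [6, 11]  -> 2 point(s)
  x = 2: RHS = 0, y in [0]  -> 1 point(s)
  x = 4: RHS = 4, y in [2, 15]  -> 2 point(s)
  x = 6: RHS = 2, y in [6, 11]  -> 2 point(s)
  x = 7: RHS = 1, y in [1, 16]  -> 2 point(s)
  x = 8: RHS = 8, y in [5, 12]  -> 2 point(s)
  x = 10: RHS = 2, y in [6, 11]  -> 2 point(s)
  x = 11: RHS = 1, y in [1, 16]  -> 2 point(s)
  x = 12: RHS = 15, y in [7, 10]  -> 2 point(s)
  x = 13: RHS = 16, y in [4, 13]  -> 2 point(s)
  x = 16: RHS = 1, y in [1, 16]  -> 2 point(s)
Affine points: 21. Add the point at infinity: total = 22.

#E(F_17) = 22


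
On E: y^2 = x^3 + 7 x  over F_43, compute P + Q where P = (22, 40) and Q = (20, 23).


P != Q, so use the chord formula.
s = (y2 - y1) / (x2 - x1) = (26) / (41) mod 43 = 30
x3 = s^2 - x1 - x2 mod 43 = 30^2 - 22 - 20 = 41
y3 = s (x1 - x3) - y1 mod 43 = 30 * (22 - 41) - 40 = 35

P + Q = (41, 35)


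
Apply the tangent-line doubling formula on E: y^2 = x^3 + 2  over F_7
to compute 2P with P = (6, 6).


Doubling: s = (3 x1^2 + a) / (2 y1)
s = (3*6^2 + 0) / (2*6) mod 7 = 2
x3 = s^2 - 2 x1 mod 7 = 2^2 - 2*6 = 6
y3 = s (x1 - x3) - y1 mod 7 = 2 * (6 - 6) - 6 = 1

2P = (6, 1)


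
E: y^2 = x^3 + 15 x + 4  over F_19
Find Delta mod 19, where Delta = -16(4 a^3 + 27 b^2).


4 a^3 + 27 b^2 = 4*15^3 + 27*4^2 = 13500 + 432 = 13932
Delta = -16 * (13932) = -222912
Delta mod 19 = 15

Delta = 15 (mod 19)


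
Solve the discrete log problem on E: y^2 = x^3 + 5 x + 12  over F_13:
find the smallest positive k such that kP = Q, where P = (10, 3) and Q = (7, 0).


Enumerate multiples of P until we hit Q = (7, 0):
  1P = (10, 3)
  2P = (7, 0)
Match found at i = 2.

k = 2


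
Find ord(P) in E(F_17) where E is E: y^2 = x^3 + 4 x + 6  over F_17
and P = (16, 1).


Compute successive multiples of P until we hit O:
  1P = (16, 1)
  2P = (10, 3)
  3P = (10, 14)
  4P = (16, 16)
  5P = O

ord(P) = 5


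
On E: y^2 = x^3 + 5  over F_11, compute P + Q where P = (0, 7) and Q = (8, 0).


P != Q, so use the chord formula.
s = (y2 - y1) / (x2 - x1) = (4) / (8) mod 11 = 6
x3 = s^2 - x1 - x2 mod 11 = 6^2 - 0 - 8 = 6
y3 = s (x1 - x3) - y1 mod 11 = 6 * (0 - 6) - 7 = 1

P + Q = (6, 1)


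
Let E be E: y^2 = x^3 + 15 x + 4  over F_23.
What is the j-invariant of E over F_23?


Delta = -16(4 a^3 + 27 b^2) mod 23 = 4
-1728 * (4 a)^3 = -1728 * (4*15)^3 mod 23 = 2
j = 2 * 4^(-1) mod 23 = 12

j = 12 (mod 23)


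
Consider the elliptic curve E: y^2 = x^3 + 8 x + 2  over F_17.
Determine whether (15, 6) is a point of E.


Check whether y^2 = x^3 + 8 x + 2 (mod 17) for (x, y) = (15, 6).
LHS: y^2 = 6^2 mod 17 = 2
RHS: x^3 + 8 x + 2 = 15^3 + 8*15 + 2 mod 17 = 12
LHS != RHS

No, not on the curve


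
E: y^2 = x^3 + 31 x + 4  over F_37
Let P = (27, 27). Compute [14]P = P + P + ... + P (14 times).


k = 14 = 1110_2 (binary, LSB first: 0111)
Double-and-add from P = (27, 27):
  bit 0 = 0: acc unchanged = O
  bit 1 = 1: acc = O + (30, 6) = (30, 6)
  bit 2 = 1: acc = (30, 6) + (11, 23) = (5, 32)
  bit 3 = 1: acc = (5, 32) + (18, 20) = (5, 5)

14P = (5, 5)


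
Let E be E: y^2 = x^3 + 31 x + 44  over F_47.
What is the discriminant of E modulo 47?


4 a^3 + 27 b^2 = 4*31^3 + 27*44^2 = 119164 + 52272 = 171436
Delta = -16 * (171436) = -2742976
Delta mod 47 = 38

Delta = 38 (mod 47)


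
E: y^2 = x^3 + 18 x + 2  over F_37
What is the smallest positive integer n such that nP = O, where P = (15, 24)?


Compute successive multiples of P until we hit O:
  1P = (15, 24)
  2P = (17, 35)
  3P = (26, 8)
  4P = (29, 30)
  5P = (3, 34)
  6P = (31, 14)
  7P = (7, 8)
  8P = (19, 5)
  ... (continuing to 40P)
  40P = O

ord(P) = 40


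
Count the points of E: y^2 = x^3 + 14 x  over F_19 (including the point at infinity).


For each x in F_19, count y with y^2 = x^3 + 14 x + 0 mod 19:
  x = 0: RHS = 0, y in [0]  -> 1 point(s)
  x = 2: RHS = 17, y in [6, 13]  -> 2 point(s)
  x = 4: RHS = 6, y in [5, 14]  -> 2 point(s)
  x = 5: RHS = 5, y in [9, 10]  -> 2 point(s)
  x = 7: RHS = 4, y in [2, 17]  -> 2 point(s)
  x = 8: RHS = 16, y in [4, 15]  -> 2 point(s)
  x = 9: RHS = 0, y in [0]  -> 1 point(s)
  x = 10: RHS = 0, y in [0]  -> 1 point(s)
  x = 13: RHS = 4, y in [2, 17]  -> 2 point(s)
  x = 16: RHS = 7, y in [8, 11]  -> 2 point(s)
  x = 18: RHS = 4, y in [2, 17]  -> 2 point(s)
Affine points: 19. Add the point at infinity: total = 20.

#E(F_19) = 20


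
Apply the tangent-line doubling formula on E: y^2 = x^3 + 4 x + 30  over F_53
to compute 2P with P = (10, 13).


Doubling: s = (3 x1^2 + a) / (2 y1)
s = (3*10^2 + 4) / (2*13) mod 53 = 28
x3 = s^2 - 2 x1 mod 53 = 28^2 - 2*10 = 22
y3 = s (x1 - x3) - y1 mod 53 = 28 * (10 - 22) - 13 = 22

2P = (22, 22)


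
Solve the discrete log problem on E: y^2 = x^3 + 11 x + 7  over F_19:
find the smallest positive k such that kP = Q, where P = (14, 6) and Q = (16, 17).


Enumerate multiples of P until we hit Q = (16, 17):
  1P = (14, 6)
  2P = (7, 3)
  3P = (4, 1)
  4P = (6, 17)
  5P = (0, 8)
  6P = (12, 10)
  7P = (16, 17)
Match found at i = 7.

k = 7


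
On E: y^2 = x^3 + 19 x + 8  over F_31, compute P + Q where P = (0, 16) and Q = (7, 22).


P != Q, so use the chord formula.
s = (y2 - y1) / (x2 - x1) = (6) / (7) mod 31 = 23
x3 = s^2 - x1 - x2 mod 31 = 23^2 - 0 - 7 = 26
y3 = s (x1 - x3) - y1 mod 31 = 23 * (0 - 26) - 16 = 6

P + Q = (26, 6)


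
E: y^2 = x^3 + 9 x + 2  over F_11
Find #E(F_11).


For each x in F_11, count y with y^2 = x^3 + 9 x + 2 mod 11:
  x = 1: RHS = 1, y in [1, 10]  -> 2 point(s)
  x = 3: RHS = 1, y in [1, 10]  -> 2 point(s)
  x = 4: RHS = 3, y in [5, 6]  -> 2 point(s)
  x = 7: RHS = 1, y in [1, 10]  -> 2 point(s)
  x = 8: RHS = 3, y in [5, 6]  -> 2 point(s)
  x = 9: RHS = 9, y in [3, 8]  -> 2 point(s)
  x = 10: RHS = 3, y in [5, 6]  -> 2 point(s)
Affine points: 14. Add the point at infinity: total = 15.

#E(F_11) = 15


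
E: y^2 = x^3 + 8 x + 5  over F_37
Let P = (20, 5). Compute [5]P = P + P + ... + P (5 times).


k = 5 = 101_2 (binary, LSB first: 101)
Double-and-add from P = (20, 5):
  bit 0 = 1: acc = O + (20, 5) = (20, 5)
  bit 1 = 0: acc unchanged = (20, 5)
  bit 2 = 1: acc = (20, 5) + (34, 19) = (21, 31)

5P = (21, 31)


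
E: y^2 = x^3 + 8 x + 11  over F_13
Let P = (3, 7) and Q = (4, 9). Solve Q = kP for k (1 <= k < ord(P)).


Enumerate multiples of P until we hit Q = (4, 9):
  1P = (3, 7)
  2P = (10, 8)
  3P = (4, 4)
  4P = (2, 3)
  5P = (11, 0)
  6P = (2, 10)
  7P = (4, 9)
Match found at i = 7.

k = 7


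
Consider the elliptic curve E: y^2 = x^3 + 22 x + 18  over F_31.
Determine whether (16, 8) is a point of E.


Check whether y^2 = x^3 + 22 x + 18 (mod 31) for (x, y) = (16, 8).
LHS: y^2 = 8^2 mod 31 = 2
RHS: x^3 + 22 x + 18 = 16^3 + 22*16 + 18 mod 31 = 2
LHS = RHS

Yes, on the curve


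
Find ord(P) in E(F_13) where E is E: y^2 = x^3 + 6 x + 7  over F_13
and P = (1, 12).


Compute successive multiples of P until we hit O:
  1P = (1, 12)
  2P = (2, 12)
  3P = (10, 1)
  4P = (12, 0)
  5P = (10, 12)
  6P = (2, 1)
  7P = (1, 1)
  8P = O

ord(P) = 8


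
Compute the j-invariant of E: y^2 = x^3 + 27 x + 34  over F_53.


Delta = -16(4 a^3 + 27 b^2) mod 53 = 19
-1728 * (4 a)^3 = -1728 * (4*27)^3 mod 53 = 9
j = 9 * 19^(-1) mod 53 = 20

j = 20 (mod 53)


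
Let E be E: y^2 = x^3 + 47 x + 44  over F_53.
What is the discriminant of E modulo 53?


4 a^3 + 27 b^2 = 4*47^3 + 27*44^2 = 415292 + 52272 = 467564
Delta = -16 * (467564) = -7481024
Delta mod 53 = 32

Delta = 32 (mod 53)


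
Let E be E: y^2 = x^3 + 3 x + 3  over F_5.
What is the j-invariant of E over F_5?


Delta = -16(4 a^3 + 27 b^2) mod 5 = 4
-1728 * (4 a)^3 = -1728 * (4*3)^3 mod 5 = 1
j = 1 * 4^(-1) mod 5 = 4

j = 4 (mod 5)


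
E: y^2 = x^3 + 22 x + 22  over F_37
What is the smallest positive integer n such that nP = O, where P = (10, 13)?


Compute successive multiples of P until we hit O:
  1P = (10, 13)
  2P = (18, 16)
  3P = (34, 15)
  4P = (2, 0)
  5P = (34, 22)
  6P = (18, 21)
  7P = (10, 24)
  8P = O

ord(P) = 8


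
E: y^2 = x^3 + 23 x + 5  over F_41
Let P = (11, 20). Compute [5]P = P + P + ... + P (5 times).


k = 5 = 101_2 (binary, LSB first: 101)
Double-and-add from P = (11, 20):
  bit 0 = 1: acc = O + (11, 20) = (11, 20)
  bit 1 = 0: acc unchanged = (11, 20)
  bit 2 = 1: acc = (11, 20) + (17, 15) = (8, 39)

5P = (8, 39)


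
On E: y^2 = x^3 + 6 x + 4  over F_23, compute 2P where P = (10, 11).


Doubling: s = (3 x1^2 + a) / (2 y1)
s = (3*10^2 + 6) / (2*11) mod 23 = 16
x3 = s^2 - 2 x1 mod 23 = 16^2 - 2*10 = 6
y3 = s (x1 - x3) - y1 mod 23 = 16 * (10 - 6) - 11 = 7

2P = (6, 7)


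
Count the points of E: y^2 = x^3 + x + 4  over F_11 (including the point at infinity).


For each x in F_11, count y with y^2 = x^3 + 1 x + 4 mod 11:
  x = 0: RHS = 4, y in [2, 9]  -> 2 point(s)
  x = 2: RHS = 3, y in [5, 6]  -> 2 point(s)
  x = 3: RHS = 1, y in [1, 10]  -> 2 point(s)
  x = 9: RHS = 5, y in [4, 7]  -> 2 point(s)
Affine points: 8. Add the point at infinity: total = 9.

#E(F_11) = 9


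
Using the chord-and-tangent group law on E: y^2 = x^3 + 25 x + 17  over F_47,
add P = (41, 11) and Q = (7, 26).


P != Q, so use the chord formula.
s = (y2 - y1) / (x2 - x1) = (15) / (13) mod 47 = 12
x3 = s^2 - x1 - x2 mod 47 = 12^2 - 41 - 7 = 2
y3 = s (x1 - x3) - y1 mod 47 = 12 * (41 - 2) - 11 = 34

P + Q = (2, 34)


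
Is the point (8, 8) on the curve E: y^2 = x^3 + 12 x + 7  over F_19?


Check whether y^2 = x^3 + 12 x + 7 (mod 19) for (x, y) = (8, 8).
LHS: y^2 = 8^2 mod 19 = 7
RHS: x^3 + 12 x + 7 = 8^3 + 12*8 + 7 mod 19 = 7
LHS = RHS

Yes, on the curve


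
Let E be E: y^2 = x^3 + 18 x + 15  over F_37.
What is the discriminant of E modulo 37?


4 a^3 + 27 b^2 = 4*18^3 + 27*15^2 = 23328 + 6075 = 29403
Delta = -16 * (29403) = -470448
Delta mod 37 = 7

Delta = 7 (mod 37)


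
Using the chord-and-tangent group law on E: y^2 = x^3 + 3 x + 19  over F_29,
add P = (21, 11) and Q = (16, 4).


P != Q, so use the chord formula.
s = (y2 - y1) / (x2 - x1) = (22) / (24) mod 29 = 13
x3 = s^2 - x1 - x2 mod 29 = 13^2 - 21 - 16 = 16
y3 = s (x1 - x3) - y1 mod 29 = 13 * (21 - 16) - 11 = 25

P + Q = (16, 25)


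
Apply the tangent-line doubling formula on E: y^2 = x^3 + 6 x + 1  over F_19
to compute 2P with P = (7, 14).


Doubling: s = (3 x1^2 + a) / (2 y1)
s = (3*7^2 + 6) / (2*14) mod 19 = 17
x3 = s^2 - 2 x1 mod 19 = 17^2 - 2*7 = 9
y3 = s (x1 - x3) - y1 mod 19 = 17 * (7 - 9) - 14 = 9

2P = (9, 9)


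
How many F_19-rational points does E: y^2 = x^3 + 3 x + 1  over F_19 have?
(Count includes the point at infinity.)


For each x in F_19, count y with y^2 = x^3 + 3 x + 1 mod 19:
  x = 0: RHS = 1, y in [1, 18]  -> 2 point(s)
  x = 1: RHS = 5, y in [9, 10]  -> 2 point(s)
  x = 4: RHS = 1, y in [1, 18]  -> 2 point(s)
  x = 6: RHS = 7, y in [8, 11]  -> 2 point(s)
  x = 7: RHS = 4, y in [2, 17]  -> 2 point(s)
  x = 8: RHS = 5, y in [9, 10]  -> 2 point(s)
  x = 9: RHS = 16, y in [4, 15]  -> 2 point(s)
  x = 10: RHS = 5, y in [9, 10]  -> 2 point(s)
  x = 11: RHS = 16, y in [4, 15]  -> 2 point(s)
  x = 12: RHS = 17, y in [6, 13]  -> 2 point(s)
  x = 15: RHS = 1, y in [1, 18]  -> 2 point(s)
  x = 17: RHS = 6, y in [5, 14]  -> 2 point(s)
  x = 18: RHS = 16, y in [4, 15]  -> 2 point(s)
Affine points: 26. Add the point at infinity: total = 27.

#E(F_19) = 27


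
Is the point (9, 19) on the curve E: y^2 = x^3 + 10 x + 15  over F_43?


Check whether y^2 = x^3 + 10 x + 15 (mod 43) for (x, y) = (9, 19).
LHS: y^2 = 19^2 mod 43 = 17
RHS: x^3 + 10 x + 15 = 9^3 + 10*9 + 15 mod 43 = 17
LHS = RHS

Yes, on the curve


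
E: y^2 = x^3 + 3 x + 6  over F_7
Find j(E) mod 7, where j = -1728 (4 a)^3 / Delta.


Delta = -16(4 a^3 + 27 b^2) mod 7 = 3
-1728 * (4 a)^3 = -1728 * (4*3)^3 mod 7 = 6
j = 6 * 3^(-1) mod 7 = 2

j = 2 (mod 7)


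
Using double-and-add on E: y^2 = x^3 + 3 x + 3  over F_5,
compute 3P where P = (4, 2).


k = 3 = 11_2 (binary, LSB first: 11)
Double-and-add from P = (4, 2):
  bit 0 = 1: acc = O + (4, 2) = (4, 2)
  bit 1 = 1: acc = (4, 2) + (3, 2) = (3, 3)

3P = (3, 3)


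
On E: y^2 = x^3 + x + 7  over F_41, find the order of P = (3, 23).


Compute successive multiples of P until we hit O:
  1P = (3, 23)
  2P = (27, 23)
  3P = (11, 18)
  4P = (37, 29)
  5P = (26, 26)
  6P = (20, 14)
  7P = (38, 10)
  8P = (40, 13)
  ... (continuing to 19P)
  19P = O

ord(P) = 19


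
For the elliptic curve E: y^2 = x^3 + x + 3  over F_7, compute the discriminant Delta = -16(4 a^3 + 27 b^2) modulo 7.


4 a^3 + 27 b^2 = 4*1^3 + 27*3^2 = 4 + 243 = 247
Delta = -16 * (247) = -3952
Delta mod 7 = 3

Delta = 3 (mod 7)


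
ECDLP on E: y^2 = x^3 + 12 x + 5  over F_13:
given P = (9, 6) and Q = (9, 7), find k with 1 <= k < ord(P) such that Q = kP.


Enumerate multiples of P until we hit Q = (9, 7):
  1P = (9, 6)
  2P = (7, 4)
  3P = (11, 5)
  4P = (3, 4)
  5P = (4, 0)
  6P = (3, 9)
  7P = (11, 8)
  8P = (7, 9)
  9P = (9, 7)
Match found at i = 9.

k = 9


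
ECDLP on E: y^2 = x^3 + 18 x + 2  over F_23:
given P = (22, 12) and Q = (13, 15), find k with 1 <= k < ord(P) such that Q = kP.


Enumerate multiples of P until we hit Q = (13, 15):
  1P = (22, 12)
  2P = (6, 2)
  3P = (13, 8)
  4P = (20, 17)
  5P = (16, 19)
  6P = (10, 20)
  7P = (17, 0)
  8P = (10, 3)
  9P = (16, 4)
  10P = (20, 6)
  11P = (13, 15)
Match found at i = 11.

k = 11


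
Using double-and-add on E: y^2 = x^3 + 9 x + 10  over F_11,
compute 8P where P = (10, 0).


k = 8 = 1000_2 (binary, LSB first: 0001)
Double-and-add from P = (10, 0):
  bit 0 = 0: acc unchanged = O
  bit 1 = 0: acc unchanged = O
  bit 2 = 0: acc unchanged = O
  bit 3 = 1: acc = O + O = O

8P = O
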